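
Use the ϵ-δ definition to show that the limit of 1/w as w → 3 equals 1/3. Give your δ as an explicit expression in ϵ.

δ = min(3/2, (9/2)ϵ)

Let ϵ > 0 be given. We seek δ > 0 such that 0 < |w − 3| < δ implies |1/w − (1/3)| < ϵ.
|1/w − (1/3)| = |3 − w|/(3·|w|) = |w − 3|/(3|w|).
Require δ ≤ 3/2 so that |w| > 3 − 3/2 = 3/2, hence 3|w| > 9/2.
Then |1/w − (1/3)| < |w − 3|/(9/2), which is < ϵ when |w − 3| < (9/2)ϵ.
Take δ = min(3/2, (9/2)ϵ). Then 0 < |w − 3| < δ gives both |w − 3| < 3/2 and |w − 3| < (9/2)ϵ, so |1/w − (1/3)| < ϵ.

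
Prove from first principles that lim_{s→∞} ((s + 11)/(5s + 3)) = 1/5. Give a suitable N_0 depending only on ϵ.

Let ϵ > 0 be given. We seek N_0 > 0 such that s > N_0 implies |(s + 11)/(5s + 3) − (1/5)| < ϵ.
(s + 11)/(5s + 3) − (1/5) = (5(s + 11) − (5s + 3)) / (5(5s + 3)) = 52/(5(5s + 3)).
For s > 0 we have 5s + 3 > 5s, so |(s + 11)/(5s + 3) − (1/5)| = 52/(5(5s + 3)) < 52/(5·5s) = (52/25)/s.
Thus |(s + 11)/(5s + 3) − (1/5)| < ϵ whenever s > (52/25)/ϵ.
Take N_0 = (52/25)/ϵ. If s > N_0 then |(s + 11)/(5s + 3) − (1/5)| < (52/25)/s < ϵ.

N_0 = (52/25)/ϵ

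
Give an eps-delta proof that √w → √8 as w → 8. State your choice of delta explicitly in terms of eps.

delta = min(8, √8·eps)

Let eps > 0. We want delta > 0 such that 0 < |w − 8| < delta implies |√w − √8| < eps.
Multiplying by the conjugate, |√w − √8| = |w − 8|/(√w + √8).
Restrict delta ≤ 8 so that |w − 8| < 8 forces w > 0, and then √w + √8 > √8.
Hence |√w − √8| < |w − 8|/√8, which is < eps once |w − 8| < √8·eps.
Take delta = min(8, √8·eps). If 0 < |w − 8| < delta then w > 0 and |√w − √8| < |w − 8|/√8 < eps.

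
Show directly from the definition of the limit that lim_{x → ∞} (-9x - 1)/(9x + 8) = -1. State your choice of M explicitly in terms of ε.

Suppose ε > 0. We seek M > 0 such that x > M implies |(-9x - 1)/(9x + 8) + 1| < ε.
(-9x - 1)/(9x + 8) + 1 = (9(-9x - 1) − (-9)(9x + 8)) / (9(9x + 8)) = 63/(9(9x + 8)).
For x > 0 we have 9x + 8 > 9x, so |(-9x - 1)/(9x + 8) + 1| = 63/(9(9x + 8)) < 63/(9·9x) = (7/9)/x.
Thus |(-9x - 1)/(9x + 8) + 1| < ε whenever x > (7/9)/ε.
Take M = (7/9)/ε. If x > M then |(-9x - 1)/(9x + 8) + 1| < (7/9)/x < ε.

M = (7/9)/ε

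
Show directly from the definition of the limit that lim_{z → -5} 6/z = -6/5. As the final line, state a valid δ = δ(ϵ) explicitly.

δ = min(5/2, (25/12)ϵ)

Let ϵ > 0 be given. We seek δ > 0 such that 0 < |z + 5| < δ implies |6/z + 6/5| < ϵ.
|6/z + 6/5| = 6·|-5 − z|/(5·|z|) = 6|z + 5|/(5|z|).
Restrict δ ≤ 5/2. Then |z + 5| < 5/2 gives |z| > 5/2, so 5|z| > 25/2.
Then |6/z + 6/5| < 6|z + 5|/(25/2), which is < ϵ when |z + 5| < (25/12)ϵ.
Take δ = min(5/2, (25/12)ϵ). Then 0 < |z + 5| < δ gives both |z + 5| < 5/2 and |z + 5| < (25/12)ϵ, so |6/z + 6/5| < ϵ.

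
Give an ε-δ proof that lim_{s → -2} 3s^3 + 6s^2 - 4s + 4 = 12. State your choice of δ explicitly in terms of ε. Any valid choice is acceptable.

Suppose ε > 0. We want δ > 0 such that 0 < |s + 2| < δ implies |(3s^3 + 6s^2 - 4s + 4) − 12| < ε.
(3s^3 + 6s^2 - 4s + 4) − 12 = 3s^3 + 6s^2 - 4s - 8 = (s + 2)(3s^2 - 4).
So |(3s^3 + 6s^2 - 4s + 4) − 12| = |s + 2|·|3s^2 - 4|.
Assume first that |s + 2| < 2, so |s| < 4. Then |3s^2 - 4| ≤ 3·4^2 + 4 = 52.
Hence |(3s^3 + 6s^2 - 4s + 4) − 12| ≤ 52|s + 2| < ε provided |s + 2| < ε/52.
Choosing δ = min(2, ε/52) ensures both conditions, hence |(3s^3 + 6s^2 - 4s + 4) − 12| < ε.

δ = min(2, ε/52)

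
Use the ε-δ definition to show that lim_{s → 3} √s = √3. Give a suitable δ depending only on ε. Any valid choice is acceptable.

Let ε > 0. We want δ > 0 such that 0 < |s − 3| < δ implies |√s − √3| < ε.
Rationalise: √s − √3 = (s − 3)/(√s + √3), so |√s − √3| = |s − 3|/(√s + √3).
Restrict δ ≤ 3 so that |s − 3| < 3 forces s > 0, and then √s + √3 > √3.
Hence |√s − √3| < |s − 3|/√3, which is < ε once |s − 3| < √3·ε.
Take δ = min(3, √3·ε). If 0 < |s − 3| < δ then s > 0 and |√s − √3| < |s − 3|/√3 < ε.

δ = min(3, √3·ε)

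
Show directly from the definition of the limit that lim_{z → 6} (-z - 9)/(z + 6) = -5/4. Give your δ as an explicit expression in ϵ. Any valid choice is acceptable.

Fix ϵ > 0. We want δ > 0 with 0 < |z − 6| < δ ⇒ |(-z - 9)/(z + 6) + 5/4| < ϵ.
Combining over a common denominator, (-z - 9)/(z + 6) + 5/4 = [(-z - 9)·12 − (-15)·(z + 6)] / [12·(z + 6)] = 3(z − 6) / (12(z + 6)).
So |(-z - 9)/(z + 6) + 5/4| = 3|z − 6| / (12·|z + 6|).
Restrict δ ≤ 6. Then |z − 6| < 6 gives |z + 6| = |(z − 6) + 12| ≥ 12 − 6 = 6.
Hence |(-z - 9)/(z + 6) + 5/4| < 3|z − 6|/(12·6) = (1/24)|z − 6|, which is < ϵ once |z − 6| < 24ϵ.
Take δ = min(6, 24ϵ). Then 0 < |z − 6| < δ forces both bounds, so |(-z - 9)/(z + 6) + 5/4| < ϵ.

δ = min(6, 24ϵ)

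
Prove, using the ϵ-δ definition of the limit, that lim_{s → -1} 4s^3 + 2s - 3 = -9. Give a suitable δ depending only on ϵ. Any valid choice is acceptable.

δ = min(1, ϵ/30)

Let ϵ > 0 be given. We want δ > 0 such that 0 < |s + 1| < δ implies |(4s^3 + 2s - 3) + 9| < ϵ.
(4s^3 + 2s - 3) + 9 = 4s^3 + 2s + 6 = (s + 1)(4s^2 - 4s + 6).
So |(4s^3 + 2s - 3) + 9| = |s + 1|·|4s^2 - 4s + 6|.
Assume first that |s + 1| < 1, so |s| < 2. Then |4s^2 - 4s + 6| ≤ 4·2^2 + 4·2 + 6 = 30.
Hence |(4s^3 + 2s - 3) + 9| ≤ 30|s + 1| < ϵ provided |s + 1| < ϵ/30.
Choosing δ = min(1, ϵ/30) ensures both conditions, hence |(4s^3 + 2s - 3) + 9| < ϵ.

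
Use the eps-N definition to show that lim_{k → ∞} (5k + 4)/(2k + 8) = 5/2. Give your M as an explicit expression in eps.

M = 8/eps

Fix eps > 0. For k ≥ 1, |(5k + 4)/(2k + 8) − (5/2)| = |-32|/(2(2k + 8)) = 32/(2(2k + 8)).
Since 2k + 8 ≥ 2k for k ≥ 1, this is ≤ 32/(2·2k) = 8/k.
So |(5k + 4)/(2k + 8) − (5/2)| < eps whenever k > 8/eps.
Take M = 8/eps. If k > M then |(5k + 4)/(2k + 8) − (5/2)| ≤ 8/k < eps.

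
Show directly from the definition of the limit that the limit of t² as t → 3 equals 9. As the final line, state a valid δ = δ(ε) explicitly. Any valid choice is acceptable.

δ = min(1, ε/7)

Suppose ε > 0. We seek δ > 0 with 0 < |t − 3| < δ ⇒ |t² − 9| < ε.
Factor: t² − 9 = (t − 3)(t + 3), so |t² − 9| = |t − 3|·|t + 3|.
Restrict δ ≤ 1. Then |t − 3| < 1 gives |t| < 4, so by the triangle inequality |t + 3| ≤ 4 + 3 = 7.
Hence |t² − 9| ≤ 7|t − 3|, which is < ε once |t − 3| < ε/7.
Take δ = min(1, ε/7). If 0 < |t − 3| < δ then both bounds hold and |t² − 9| ≤ 7|t − 3| < 7·(ε/7) = ε.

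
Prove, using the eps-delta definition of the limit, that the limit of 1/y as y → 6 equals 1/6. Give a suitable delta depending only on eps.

Let eps > 0. We seek delta > 0 such that 0 < |y − 6| < delta implies |1/y − (1/6)| < eps.
|1/y − (1/6)| = |6 − y|/(6·|y|) = |y − 6|/(6|y|).
Require delta ≤ 3 so that |y| > 6 − 3 = 3, hence 6|y| > 18.
Then |1/y − (1/6)| < |y − 6|/18, which is < eps when |y − 6| < 18eps.
Take delta = min(3, 18eps). Then 0 < |y − 6| < delta gives both |y − 6| < 3 and |y − 6| < 18eps, so |1/y − (1/6)| < eps.

delta = min(3, 18eps)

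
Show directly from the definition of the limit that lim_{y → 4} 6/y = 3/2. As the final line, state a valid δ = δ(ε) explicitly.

δ = min(2, (4/3)ε)

Suppose ε > 0. We seek δ > 0 such that 0 < |y − 4| < δ implies |6/y − (3/2)| < ε.
|6/y − (3/2)| = 6·|4 − y|/(4·|y|) = 6|y − 4|/(4|y|).
Require δ ≤ 2 so that |y| > 4 − 2 = 2, hence 4|y| > 8.
Then |6/y − (3/2)| < 6|y − 4|/8, which is < ε when |y − 4| < (4/3)ε.
Take δ = min(2, (4/3)ε). Then 0 < |y − 4| < δ gives both |y − 4| < 2 and |y − 4| < (4/3)ε, so |6/y − (3/2)| < ε.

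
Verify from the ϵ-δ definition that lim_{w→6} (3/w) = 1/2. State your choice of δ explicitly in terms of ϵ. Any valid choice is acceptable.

δ = min(3, 6ϵ)

Let ϵ > 0. We seek δ > 0 such that 0 < |w − 6| < δ implies |3/w − (1/2)| < ϵ.
|3/w − (1/2)| = 3·|6 − w|/(6·|w|) = 3|w − 6|/(6|w|).
Restrict δ ≤ 3. Then |w − 6| < 3 gives |w| > 3, so 6|w| > 18.
Then |3/w − (1/2)| < 3|w − 6|/18, which is < ϵ when |w − 6| < 6ϵ.
Take δ = min(3, 6ϵ). Then 0 < |w − 6| < δ gives both |w − 6| < 3 and |w − 6| < 6ϵ, so |3/w − (1/2)| < ϵ.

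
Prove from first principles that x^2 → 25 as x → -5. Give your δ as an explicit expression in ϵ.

Suppose ϵ > 0. We seek δ > 0 with 0 < |x + 5| < δ ⇒ |x^2 − 25| < ϵ.
Factor: x^2 − 25 = (x + 5)(x - 5), so |x^2 − 25| = |x + 5|·|x - 5|.
Impose δ ≤ 1 so that |x| < 6; then |x - 5| ≤ 11.
Hence |x^2 − 25| ≤ 11|x + 5|, which is < ϵ once |x + 5| < ϵ/11.
Take δ = min(1, ϵ/11). If 0 < |x + 5| < δ then both bounds hold and |x^2 − 25| ≤ 11|x + 5| < 11·(ϵ/11) = ϵ.

δ = min(1, ϵ/11)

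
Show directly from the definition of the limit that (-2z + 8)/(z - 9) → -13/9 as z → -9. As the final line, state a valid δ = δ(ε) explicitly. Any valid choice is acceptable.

Let ε > 0. We want δ > 0 with 0 < |z + 9| < δ ⇒ |(-2z + 8)/(z - 9) + 13/9| < ε.
Combining over a common denominator, (-2z + 8)/(z - 9) + 13/9 = [(-2z + 8)·(-18) − 26·(z - 9)] / [(-18)·(z - 9)] = 10(z + 9) / ((-18)(z - 9)).
So |(-2z + 8)/(z - 9) + 13/9| = 10|z + 9| / (18·|z − 9|).
Restrict δ ≤ 9. Then |z + 9| < 9 gives |z − 9| = |(z + 9) + (-18)| ≥ 18 − 9 = 9.
Hence |(-2z + 8)/(z - 9) + 13/9| < 10|z + 9|/(18·9) = (5/81)|z + 9|, which is < ε once |z + 9| < (81/5)ε.
Take δ = min(9, (81/5)ε). Then 0 < |z + 9| < δ forces both bounds, so |(-2z + 8)/(z - 9) + 13/9| < ε.

δ = min(9, (81/5)ε)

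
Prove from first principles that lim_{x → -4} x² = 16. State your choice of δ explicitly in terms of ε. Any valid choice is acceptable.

δ = min(1, ε/9)

Let ε > 0 be given. We seek δ > 0 with 0 < |x + 4| < δ ⇒ |x² − 16| < ε.
Factor: x² − 16 = (x + 4)(x - 4), so |x² − 16| = |x + 4|·|x - 4|.
Impose δ ≤ 1 so that |x| < 5; then |x - 4| ≤ 9.
Hence |x² − 16| ≤ 9|x + 4|, which is < ε once |x + 4| < ε/9.
Take δ = min(1, ε/9). If 0 < |x + 4| < δ then both bounds hold and |x² − 16| ≤ 9|x + 4| < 9·(ε/9) = ε.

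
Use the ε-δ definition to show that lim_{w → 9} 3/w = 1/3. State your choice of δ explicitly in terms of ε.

Suppose ε > 0. We seek δ > 0 such that 0 < |w − 9| < δ implies |3/w − (1/3)| < ε.
|3/w − (1/3)| = 3·|9 − w|/(9·|w|) = 3|w − 9|/(9|w|).
Require δ ≤ 9/2 so that |w| > 9 − 9/2 = 9/2, hence 9|w| > 81/2.
Then |3/w − (1/3)| < 3|w − 9|/(81/2), which is < ε when |w − 9| < (27/2)ε.
Take δ = min(9/2, (27/2)ε). Then 0 < |w − 9| < δ gives both |w − 9| < 9/2 and |w − 9| < (27/2)ε, so |3/w − (1/3)| < ε.

δ = min(9/2, (27/2)ε)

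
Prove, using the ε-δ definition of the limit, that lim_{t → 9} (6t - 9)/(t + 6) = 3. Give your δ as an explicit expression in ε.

Let ε > 0 be given. We want δ > 0 with 0 < |t − 9| < δ ⇒ |(6t - 9)/(t + 6) − 3| < ε.
Combining over a common denominator, (6t - 9)/(t + 6) − 3 = [(6t - 9)·15 − 45·(t + 6)] / [15·(t + 6)] = 45(t − 9) / (15(t + 6)).
So |(6t - 9)/(t + 6) − 3| = 45|t − 9| / (15·|t + 6|).
Require δ ≤ 15/2, so |t + 6| ≥ |15| − |t − 9| > 15 − 15/2 = 15/2.
Hence |(6t - 9)/(t + 6) − 3| < 45|t − 9|/(15·(15/2)) = (2/5)|t − 9|, which is < ε once |t − 9| < (5/2)ε.
Take δ = min(15/2, (5/2)ε). Then 0 < |t − 9| < δ forces both bounds, so |(6t - 9)/(t + 6) − 3| < ε.

δ = min(15/2, (5/2)ε)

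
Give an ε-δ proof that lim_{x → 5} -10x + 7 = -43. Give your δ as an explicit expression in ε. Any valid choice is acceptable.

δ = ε/10

Suppose ε > 0. We need δ > 0 so that 0 < |x − 5| < δ implies |(-10x + 7) + 43| < ε.
Since (-10x + 7) + 43 = -10(x − 5), we have |(-10x + 7) + 43| = 10|x − 5|.
So 10|x − 5| < ε exactly when |x − 5| < ε/10.
Choosing δ = ε/10 gives |(-10x + 7) + 43| = 10|x − 5| < ε whenever |x − 5| < δ.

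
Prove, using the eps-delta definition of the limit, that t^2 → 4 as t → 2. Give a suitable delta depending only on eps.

delta = min(1, eps/5)

Fix eps > 0. We seek delta > 0 with 0 < |t − 2| < delta ⇒ |t^2 − 4| < eps.
Factor: t^2 − 4 = (t − 2)(t + 2), so |t^2 − 4| = |t − 2|·|t + 2|.
Restrict delta ≤ 1. Then |t − 2| < 1 gives |t| < 3, so by the triangle inequality |t + 2| ≤ 3 + 2 = 5.
Hence |t^2 − 4| ≤ 5|t − 2|, which is < eps once |t − 2| < eps/5.
Take delta = min(1, eps/5). If 0 < |t − 2| < delta then both bounds hold and |t^2 − 4| ≤ 5|t − 2| < 5·(eps/5) = eps.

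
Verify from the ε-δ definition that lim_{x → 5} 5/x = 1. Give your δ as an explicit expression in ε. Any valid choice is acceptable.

δ = min(5/2, (5/2)ε)

Let ε > 0 be given. We seek δ > 0 such that 0 < |x − 5| < δ implies |5/x − 1| < ε.
|5/x − 1| = 5·|5 − x|/(5·|x|) = 5|x − 5|/(5|x|).
Restrict δ ≤ 5/2. Then |x − 5| < 5/2 gives |x| > 5/2, so 5|x| > 25/2.
Then |5/x − 1| < 5|x − 5|/(25/2), which is < ε when |x − 5| < (5/2)ε.
Take δ = min(5/2, (5/2)ε). Then 0 < |x − 5| < δ gives both |x − 5| < 5/2 and |x − 5| < (5/2)ε, so |5/x − 1| < ε.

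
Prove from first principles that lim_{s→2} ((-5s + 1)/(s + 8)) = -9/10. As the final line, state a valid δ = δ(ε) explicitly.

δ = min(5, (50/41)ε)

Fix ε > 0. We want δ > 0 with 0 < |s − 2| < δ ⇒ |(-5s + 1)/(s + 8) + 9/10| < ε.
Combining over a common denominator, (-5s + 1)/(s + 8) + 9/10 = [(-5s + 1)·10 − (-9)·(s + 8)] / [10·(s + 8)] = -41(s − 2) / (10(s + 8)).
So |(-5s + 1)/(s + 8) + 9/10| = 41|s − 2| / (10·|s + 8|).
Require δ ≤ 5, so |s + 8| ≥ |10| − |s − 2| > 10 − 5 = 5.
Hence |(-5s + 1)/(s + 8) + 9/10| < 41|s − 2|/(10·5) = (41/50)|s − 2|, which is < ε once |s − 2| < (50/41)ε.
Take δ = min(5, (50/41)ε). Then 0 < |s − 2| < δ forces both bounds, so |(-5s + 1)/(s + 8) + 9/10| < ε.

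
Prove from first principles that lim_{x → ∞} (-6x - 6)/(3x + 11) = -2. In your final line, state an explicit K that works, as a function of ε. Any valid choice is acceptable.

K = (16/3)/ε

Let ε > 0. We seek K > 0 such that x > K implies |(-6x - 6)/(3x + 11) + 2| < ε.
(-6x - 6)/(3x + 11) + 2 = (3(-6x - 6) − (-6)(3x + 11)) / (3(3x + 11)) = 48/(3(3x + 11)).
For x > 0 we have 3x + 11 > 3x, so |(-6x - 6)/(3x + 11) + 2| = 48/(3(3x + 11)) < 48/(3·3x) = (16/3)/x.
Thus |(-6x - 6)/(3x + 11) + 2| < ε whenever x > (16/3)/ε.
Take K = (16/3)/ε. If x > K then |(-6x - 6)/(3x + 11) + 2| < (16/3)/x < ε.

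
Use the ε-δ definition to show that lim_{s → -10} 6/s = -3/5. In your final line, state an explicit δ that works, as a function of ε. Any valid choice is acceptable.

Fix ε > 0. We seek δ > 0 such that 0 < |s + 10| < δ implies |6/s + 3/5| < ε.
|6/s + 3/5| = 6·|-10 − s|/(10·|s|) = 6|s + 10|/(10|s|).
Require δ ≤ 5 so that |s| > 10 − 5 = 5, hence 10|s| > 50.
Then |6/s + 3/5| < 6|s + 10|/50, which is < ε when |s + 10| < (25/3)ε.
Take δ = min(5, (25/3)ε). Then 0 < |s + 10| < δ gives both |s + 10| < 5 and |s + 10| < (25/3)ε, so |6/s + 3/5| < ε.

δ = min(5, (25/3)ε)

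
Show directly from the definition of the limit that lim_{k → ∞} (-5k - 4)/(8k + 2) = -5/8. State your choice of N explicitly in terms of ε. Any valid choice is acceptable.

Fix ε > 0. For k ≥ 1, |(-5k - 4)/(8k + 2) + 5/8| = |-22|/(8(8k + 2)) = 22/(8(8k + 2)).
Since 8k + 2 ≥ 8k for k ≥ 1, this is ≤ 22/(8·8k) = (11/32)/k.
So |(-5k - 4)/(8k + 2) + 5/8| < ε whenever k > (11/32)/ε.
Take N = (11/32)/ε. If k > N then |(-5k - 4)/(8k + 2) + 5/8| ≤ (11/32)/k < ε.

N = (11/32)/ε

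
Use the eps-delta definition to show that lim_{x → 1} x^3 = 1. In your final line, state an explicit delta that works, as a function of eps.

delta = min(2, eps/13)

Fix eps > 0. We seek delta > 0 with 0 < |x − 1| < delta ⇒ |x^3 − 1| < eps.
Factor: x^3 − 1 = (x − 1)(x^2 + x + 1), so |x^3 − 1| = |x − 1|·|x^2 + x + 1|.
Restrict delta ≤ 2. Then |x − 1| < 2 gives |x| < 3, so by the triangle inequality |x^2 + x + 1| ≤ 3^2 + 3 + 1 = 13.
Hence |x^3 − 1| ≤ 13|x − 1|, which is < eps once |x − 1| < eps/13.
Take delta = min(2, eps/13). If 0 < |x − 1| < delta then both bounds hold and |x^3 − 1| ≤ 13|x − 1| < 13·(eps/13) = eps.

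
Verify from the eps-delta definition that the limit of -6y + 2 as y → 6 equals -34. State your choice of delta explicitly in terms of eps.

Let eps > 0 be given. We need delta > 0 so that 0 < |y − 6| < delta implies |(-6y + 2) + 34| < eps.
|(-6y + 2) + 34| = |-6y + 36| = 6|y − 6|.
Thus it suffices that |y − 6| < eps/6.
Take delta = eps/6. If 0 < |y − 6| < delta then |(-6y + 2) + 34| = 6|y − 6| < 6·(eps/6) = eps.

delta = eps/6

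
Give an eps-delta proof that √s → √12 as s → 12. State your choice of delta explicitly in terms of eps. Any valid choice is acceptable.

Fix eps > 0. We want delta > 0 such that 0 < |s − 12| < delta implies |√s − √12| < eps.
Multiplying by the conjugate, |√s − √12| = |s − 12|/(√s + √12).
Restrict delta ≤ 12 so that |s − 12| < 12 forces s > 0, and then √s + √12 > √12.
Hence |√s − √12| < |s − 12|/√12, which is < eps once |s − 12| < √12·eps.
Take delta = min(12, √12·eps). If 0 < |s − 12| < delta then s > 0 and |√s − √12| < |s − 12|/√12 < eps.

delta = min(12, √12·eps)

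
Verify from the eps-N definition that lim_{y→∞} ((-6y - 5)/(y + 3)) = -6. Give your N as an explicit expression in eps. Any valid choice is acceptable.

Fix eps > 0. We seek N > 0 such that y > N implies |(-6y - 5)/(y + 3) + 6| < eps.
(-6y - 5)/(y + 3) + 6 = ((-6y - 5) − (-6)(y + 3)) / ((y + 3)) = 13/((y + 3)).
For y > 0 we have y + 3 > y, so |(-6y - 5)/(y + 3) + 6| = 13/((y + 3)) < 13/(y) = 13/y.
Thus |(-6y - 5)/(y + 3) + 6| < eps whenever y > 13/eps.
Take N = 13/eps. If y > N then |(-6y - 5)/(y + 3) + 6| < 13/y < eps.

N = 13/eps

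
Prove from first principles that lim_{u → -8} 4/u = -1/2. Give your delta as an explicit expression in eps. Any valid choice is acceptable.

Let eps > 0. We seek delta > 0 such that 0 < |u + 8| < delta implies |4/u + 1/2| < eps.
|4/u + 1/2| = 4·|-8 − u|/(8·|u|) = 4|u + 8|/(8|u|).
Restrict delta ≤ 4. Then |u + 8| < 4 gives |u| > 4, so 8|u| > 32.
Then |4/u + 1/2| < 4|u + 8|/32, which is < eps when |u + 8| < 8eps.
Take delta = min(4, 8eps). Then 0 < |u + 8| < delta gives both |u + 8| < 4 and |u + 8| < 8eps, so |4/u + 1/2| < eps.

delta = min(4, 8eps)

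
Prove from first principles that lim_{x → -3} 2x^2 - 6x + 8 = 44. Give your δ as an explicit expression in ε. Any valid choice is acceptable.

δ = min(1, ε/20)

Suppose ε > 0. We want δ > 0 such that 0 < |x + 3| < δ implies |(2x^2 - 6x + 8) − 44| < ε.
(2x^2 - 6x + 8) − 44 = 2x^2 - 6x - 36 = (x + 3)(2x - 12).
So |(2x^2 - 6x + 8) − 44| = |x + 3|·|2x - 12|.
Assume first that |x + 3| < 1, so |x| < 4. Then |2x - 12| ≤ 2·4 + 12 = 20.
Hence |(2x^2 - 6x + 8) − 44| ≤ 20|x + 3| < ε provided |x + 3| < ε/20.
Take δ = min(1, ε/20). Then 0 < |x + 3| < δ gives both |x + 3| < 1 and |x + 3| < ε/20, so |(2x^2 - 6x + 8) − 44| < ε.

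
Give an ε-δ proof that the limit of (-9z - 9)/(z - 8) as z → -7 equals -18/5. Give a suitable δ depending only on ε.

δ = min(15/2, (25/18)ε)

Let ε > 0 be given. We want δ > 0 with 0 < |z + 7| < δ ⇒ |(-9z - 9)/(z - 8) + 18/5| < ε.
Combining over a common denominator, (-9z - 9)/(z - 8) + 18/5 = [(-9z - 9)·(-15) − 54·(z - 8)] / [(-15)·(z - 8)] = 81(z + 7) / ((-15)(z - 8)).
So |(-9z - 9)/(z - 8) + 18/5| = 81|z + 7| / (15·|z − 8|).
Restrict δ ≤ 15/2. Then |z + 7| < 15/2 gives |z − 8| = |(z + 7) + (-15)| ≥ 15 − 15/2 = 15/2.
Hence |(-9z - 9)/(z - 8) + 18/5| < 81|z + 7|/(15·(15/2)) = (18/25)|z + 7|, which is < ε once |z + 7| < (25/18)ε.
Take δ = min(15/2, (25/18)ε). Then 0 < |z + 7| < δ forces both bounds, so |(-9z - 9)/(z - 8) + 18/5| < ε.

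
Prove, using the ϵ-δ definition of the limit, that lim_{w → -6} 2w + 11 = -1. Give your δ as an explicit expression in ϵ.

δ = ϵ/2

Fix ϵ > 0. We need δ > 0 so that 0 < |w + 6| < δ implies |(2w + 11) + 1| < ϵ.
|(2w + 11) + 1| = |2w + 12| = 2|w + 6|.
So 2|w + 6| < ϵ exactly when |w + 6| < ϵ/2.
Choosing δ = ϵ/2 gives |(2w + 11) + 1| = 2|w + 6| < ϵ whenever |w + 6| < δ.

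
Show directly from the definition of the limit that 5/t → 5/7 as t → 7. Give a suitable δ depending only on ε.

Let ε > 0. We seek δ > 0 such that 0 < |t − 7| < δ implies |5/t − (5/7)| < ε.
|5/t − (5/7)| = 5·|7 − t|/(7·|t|) = 5|t − 7|/(7|t|).
Restrict δ ≤ 7/2. Then |t − 7| < 7/2 gives |t| > 7/2, so 7|t| > 49/2.
Then |5/t − (5/7)| < 5|t − 7|/(49/2), which is < ε when |t − 7| < (49/10)ε.
Take δ = min(7/2, (49/10)ε). Then 0 < |t − 7| < δ gives both |t − 7| < 7/2 and |t − 7| < (49/10)ε, so |5/t − (5/7)| < ε.

δ = min(7/2, (49/10)ε)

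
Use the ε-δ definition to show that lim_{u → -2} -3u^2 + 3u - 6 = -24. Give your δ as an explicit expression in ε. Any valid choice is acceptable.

δ = min(2, ε/21)

Let ε > 0 be given. We want δ > 0 such that 0 < |u + 2| < δ implies |(-3u^2 + 3u - 6) + 24| < ε.
(-3u^2 + 3u - 6) + 24 = -3u^2 + 3u + 18 = (u + 2)(-3u + 9).
So |(-3u^2 + 3u - 6) + 24| = |u + 2|·|-3u + 9|.
Assume first that |u + 2| < 2, so |u| < 4. Then |-3u + 9| ≤ 3·4 + 9 = 21.
Hence |(-3u^2 + 3u - 6) + 24| ≤ 21|u + 2| < ε provided |u + 2| < ε/21.
Take δ = min(2, ε/21). Then 0 < |u + 2| < δ gives both |u + 2| < 2 and |u + 2| < ε/21, so |(-3u^2 + 3u - 6) + 24| < ε.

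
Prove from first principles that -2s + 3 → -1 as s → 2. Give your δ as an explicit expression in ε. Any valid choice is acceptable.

Let ε > 0 be given. We need δ > 0 so that 0 < |s − 2| < δ implies |(-2s + 3) + 1| < ε.
|(-2s + 3) + 1| = |-2s + 4| = 2|s − 2|.
Thus it suffices that |s − 2| < ε/2.
Choosing δ = ε/2 gives |(-2s + 3) + 1| = 2|s − 2| < ε whenever |s − 2| < δ.

δ = ε/2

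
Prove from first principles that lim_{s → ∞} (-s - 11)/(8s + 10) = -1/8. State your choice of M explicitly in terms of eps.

M = (39/32)/eps

Let eps > 0 be given. We seek M > 0 such that s > M implies |(-s - 11)/(8s + 10) + 1/8| < eps.
(-s - 11)/(8s + 10) + 1/8 = (8(-s - 11) − (-1)(8s + 10)) / (8(8s + 10)) = -78/(8(8s + 10)).
For s > 0 we have 8s + 10 > 8s, so |(-s - 11)/(8s + 10) + 1/8| = 78/(8(8s + 10)) < 78/(8·8s) = (39/32)/s.
Thus |(-s - 11)/(8s + 10) + 1/8| < eps whenever s > (39/32)/eps.
Take M = (39/32)/eps. If s > M then |(-s - 11)/(8s + 10) + 1/8| < (39/32)/s < eps.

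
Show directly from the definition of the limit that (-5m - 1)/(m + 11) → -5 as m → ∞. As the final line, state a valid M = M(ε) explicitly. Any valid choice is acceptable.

M = 54/ε

Let ε > 0. For m ≥ 1, |(-5m - 1)/(m + 11) + 5| = |54|/((m + 11)) = 54/((m + 11)).
Since m + 11 ≥ m for m ≥ 1, this is ≤ 54/(m) = 54/m.
So |(-5m - 1)/(m + 11) + 5| < ε whenever m > 54/ε.
Take M = 54/ε. If m > M then |(-5m - 1)/(m + 11) + 5| ≤ 54/m < ε.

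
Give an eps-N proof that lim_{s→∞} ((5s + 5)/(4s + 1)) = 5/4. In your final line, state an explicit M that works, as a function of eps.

Suppose eps > 0. We seek M > 0 such that s > M implies |(5s + 5)/(4s + 1) − (5/4)| < eps.
(5s + 5)/(4s + 1) − (5/4) = (4(5s + 5) − 5(4s + 1)) / (4(4s + 1)) = 15/(4(4s + 1)).
For s > 0 we have 4s + 1 > 4s, so |(5s + 5)/(4s + 1) − (5/4)| = 15/(4(4s + 1)) < 15/(4·4s) = (15/16)/s.
Thus |(5s + 5)/(4s + 1) − (5/4)| < eps whenever s > (15/16)/eps.
Take M = (15/16)/eps. If s > M then |(5s + 5)/(4s + 1) − (5/4)| < (15/16)/s < eps.

M = (15/16)/eps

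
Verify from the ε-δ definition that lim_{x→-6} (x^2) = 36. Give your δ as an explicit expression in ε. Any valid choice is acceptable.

Suppose ε > 0. We seek δ > 0 with 0 < |x + 6| < δ ⇒ |x^2 − 36| < ε.
Factor: x^2 − 36 = (x + 6)(x - 6), so |x^2 − 36| = |x + 6|·|x - 6|.
Impose δ ≤ 1 so that |x| < 7; then |x - 6| ≤ 13.
Hence |x^2 − 36| ≤ 13|x + 6|, which is < ε once |x + 6| < ε/13.
Take δ = min(1, ε/13). If 0 < |x + 6| < δ then both bounds hold and |x^2 − 36| ≤ 13|x + 6| < 13·(ε/13) = ε.

δ = min(1, ε/13)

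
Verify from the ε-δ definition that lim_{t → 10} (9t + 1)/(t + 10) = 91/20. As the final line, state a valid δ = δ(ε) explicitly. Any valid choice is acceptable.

Let ε > 0 be given. We want δ > 0 with 0 < |t − 10| < δ ⇒ |(9t + 1)/(t + 10) − (91/20)| < ε.
Combining over a common denominator, (9t + 1)/(t + 10) − (91/20) = [(9t + 1)·20 − 91·(t + 10)] / [20·(t + 10)] = 89(t − 10) / (20(t + 10)).
So |(9t + 1)/(t + 10) − (91/20)| = 89|t − 10| / (20·|t + 10|).
Require δ ≤ 10, so |t + 10| ≥ |20| − |t − 10| > 20 − 10 = 10.
Hence |(9t + 1)/(t + 10) − (91/20)| < 89|t − 10|/(20·10) = (89/200)|t − 10|, which is < ε once |t − 10| < (200/89)ε.
Take δ = min(10, (200/89)ε). Then 0 < |t − 10| < δ forces both bounds, so |(9t + 1)/(t + 10) − (91/20)| < ε.

δ = min(10, (200/89)ε)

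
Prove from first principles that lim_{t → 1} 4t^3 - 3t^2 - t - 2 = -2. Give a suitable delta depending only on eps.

Let eps > 0. We want delta > 0 such that 0 < |t − 1| < delta implies |(4t^3 - 3t^2 - t - 2) + 2| < eps.
(4t^3 - 3t^2 - t - 2) + 2 = 4t^3 - 3t^2 - t = (t − 1)(4t^2 + t).
So |(4t^3 - 3t^2 - t - 2) + 2| = |t − 1|·|4t^2 + t|.
Assume first that |t − 1| < 1, so |t| < 2. Then |4t^2 + t| ≤ 4·2^2 + 2 = 18.
Hence |(4t^3 - 3t^2 - t - 2) + 2| ≤ 18|t − 1| < eps provided |t − 1| < eps/18.
Take delta = min(1, eps/18). Then 0 < |t − 1| < delta gives both |t − 1| < 1 and |t − 1| < eps/18, so |(4t^3 - 3t^2 - t - 2) + 2| < eps.

delta = min(1, eps/18)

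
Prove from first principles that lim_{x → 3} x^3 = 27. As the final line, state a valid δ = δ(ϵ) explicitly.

δ = min(1, ϵ/37)

Let ϵ > 0 be given. We seek δ > 0 with 0 < |x − 3| < δ ⇒ |x^3 − 27| < ϵ.
Factor: x^3 − 27 = (x − 3)(x^2 + 3x + 9), so |x^3 − 27| = |x − 3|·|x^2 + 3x + 9|.
Impose δ ≤ 1 so that |x| < 4; then |x^2 + 3x + 9| ≤ 37.
Hence |x^3 − 27| ≤ 37|x − 3|, which is < ϵ once |x − 3| < ϵ/37.
Take δ = min(1, ϵ/37). If 0 < |x − 3| < δ then both bounds hold and |x^3 − 27| ≤ 37|x − 3| < 37·(ϵ/37) = ϵ.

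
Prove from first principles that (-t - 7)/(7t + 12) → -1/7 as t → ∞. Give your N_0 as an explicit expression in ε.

N_0 = (37/49)/ε

Let ε > 0 be given. We seek N_0 > 0 such that t > N_0 implies |(-t - 7)/(7t + 12) + 1/7| < ε.
(-t - 7)/(7t + 12) + 1/7 = (7(-t - 7) − (-1)(7t + 12)) / (7(7t + 12)) = -37/(7(7t + 12)).
For t > 0 we have 7t + 12 > 7t, so |(-t - 7)/(7t + 12) + 1/7| = 37/(7(7t + 12)) < 37/(7·7t) = (37/49)/t.
Thus |(-t - 7)/(7t + 12) + 1/7| < ε whenever t > (37/49)/ε.
Take N_0 = (37/49)/ε. If t > N_0 then |(-t - 7)/(7t + 12) + 1/7| < (37/49)/t < ε.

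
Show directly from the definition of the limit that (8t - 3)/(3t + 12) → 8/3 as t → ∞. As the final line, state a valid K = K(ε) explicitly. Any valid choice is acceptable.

Fix ε > 0. We seek K > 0 such that t > K implies |(8t - 3)/(3t + 12) − (8/3)| < ε.
(8t - 3)/(3t + 12) − (8/3) = (3(8t - 3) − 8(3t + 12)) / (3(3t + 12)) = -105/(3(3t + 12)).
For t > 0 we have 3t + 12 > 3t, so |(8t - 3)/(3t + 12) − (8/3)| = 105/(3(3t + 12)) < 105/(3·3t) = (35/3)/t.
Thus |(8t - 3)/(3t + 12) − (8/3)| < ε whenever t > (35/3)/ε.
Take K = (35/3)/ε. If t > K then |(8t - 3)/(3t + 12) − (8/3)| < (35/3)/t < ε.

K = (35/3)/ε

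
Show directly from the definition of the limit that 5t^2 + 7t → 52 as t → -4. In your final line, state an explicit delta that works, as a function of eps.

delta = min(1, eps/38)

Fix eps > 0. We want delta > 0 such that 0 < |t + 4| < delta implies |(5t^2 + 7t) − 52| < eps.
(5t^2 + 7t) − 52 = 5t^2 + 7t - 52 = (t + 4)(5t - 13).
So |(5t^2 + 7t) − 52| = |t + 4|·|5t - 13|.
Assume first that |t + 4| < 1, so |t| < 5. Then |5t - 13| ≤ 5·5 + 13 = 38.
Hence |(5t^2 + 7t) − 52| ≤ 38|t + 4| < eps provided |t + 4| < eps/38.
Choosing delta = min(1, eps/38) ensures both conditions, hence |(5t^2 + 7t) − 52| < eps.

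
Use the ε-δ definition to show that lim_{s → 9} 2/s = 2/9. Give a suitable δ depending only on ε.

Fix ε > 0. We seek δ > 0 such that 0 < |s − 9| < δ implies |2/s − (2/9)| < ε.
|2/s − (2/9)| = 2·|9 − s|/(9·|s|) = 2|s − 9|/(9|s|).
Require δ ≤ 9/2 so that |s| > 9 − 9/2 = 9/2, hence 9|s| > 81/2.
Then |2/s − (2/9)| < 2|s − 9|/(81/2), which is < ε when |s − 9| < (81/4)ε.
Take δ = min(9/2, (81/4)ε). Then 0 < |s − 9| < δ gives both |s − 9| < 9/2 and |s − 9| < (81/4)ε, so |2/s − (2/9)| < ε.

δ = min(9/2, (81/4)ε)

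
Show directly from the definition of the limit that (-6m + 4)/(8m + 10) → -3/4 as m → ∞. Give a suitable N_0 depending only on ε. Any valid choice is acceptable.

N_0 = (23/16)/ε

Fix ε > 0. For m ≥ 1, |(-6m + 4)/(8m + 10) + 3/4| = |92|/(8(8m + 10)) = 92/(8(8m + 10)).
Since 8m + 10 ≥ 8m for m ≥ 1, this is ≤ 92/(8·8m) = (23/16)/m.
So |(-6m + 4)/(8m + 10) + 3/4| < ε whenever m > (23/16)/ε.
Take N_0 = (23/16)/ε. If m > N_0 then |(-6m + 4)/(8m + 10) + 3/4| ≤ (23/16)/m < ε.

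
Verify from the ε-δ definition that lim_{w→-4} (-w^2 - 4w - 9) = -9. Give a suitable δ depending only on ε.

Fix ε > 0. We want δ > 0 such that 0 < |w + 4| < δ implies |(-w^2 - 4w - 9) + 9| < ε.
(-w^2 - 4w - 9) + 9 = -w^2 - 4w = (w + 4)(-w).
So |(-w^2 - 4w - 9) + 9| = |w + 4|·|-w|.
Assume first that |w + 4| < 1, so |w| < 5. Then |-w| ≤ 5 = 5.
Hence |(-w^2 - 4w - 9) + 9| ≤ 5|w + 4| < ε provided |w + 4| < ε/5.
Choosing δ = min(1, ε/5) ensures both conditions, hence |(-w^2 - 4w - 9) + 9| < ε.

δ = min(1, ε/5)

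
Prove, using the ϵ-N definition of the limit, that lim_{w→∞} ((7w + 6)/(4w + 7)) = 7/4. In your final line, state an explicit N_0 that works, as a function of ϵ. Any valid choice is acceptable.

Let ϵ > 0 be given. We seek N_0 > 0 such that w > N_0 implies |(7w + 6)/(4w + 7) − (7/4)| < ϵ.
(7w + 6)/(4w + 7) − (7/4) = (4(7w + 6) − 7(4w + 7)) / (4(4w + 7)) = -25/(4(4w + 7)).
For w > 0 we have 4w + 7 > 4w, so |(7w + 6)/(4w + 7) − (7/4)| = 25/(4(4w + 7)) < 25/(4·4w) = (25/16)/w.
Thus |(7w + 6)/(4w + 7) − (7/4)| < ϵ whenever w > (25/16)/ϵ.
Take N_0 = (25/16)/ϵ. If w > N_0 then |(7w + 6)/(4w + 7) − (7/4)| < (25/16)/w < ϵ.

N_0 = (25/16)/ϵ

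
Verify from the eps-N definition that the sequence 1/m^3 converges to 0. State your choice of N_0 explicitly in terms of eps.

N_0 = (1/eps)^{1/3}

Suppose eps > 0. For m ≥ 1, |1/m^3 − 0| = 1/m^3.
1/m^3 < eps ⇔ m^3 > 1/eps ⇔ m > (1/eps)^{1/3}.
Take N_0 = (1/eps)^{1/3}. Then m > N_0 implies 1/m^3 < eps.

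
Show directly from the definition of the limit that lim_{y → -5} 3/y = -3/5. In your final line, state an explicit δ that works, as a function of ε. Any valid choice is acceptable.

Suppose ε > 0. We seek δ > 0 such that 0 < |y + 5| < δ implies |3/y + 3/5| < ε.
|3/y + 3/5| = 3·|-5 − y|/(5·|y|) = 3|y + 5|/(5|y|).
Restrict δ ≤ 5/2. Then |y + 5| < 5/2 gives |y| > 5/2, so 5|y| > 25/2.
Then |3/y + 3/5| < 3|y + 5|/(25/2), which is < ε when |y + 5| < (25/6)ε.
Take δ = min(5/2, (25/6)ε). Then 0 < |y + 5| < δ gives both |y + 5| < 5/2 and |y + 5| < (25/6)ε, so |3/y + 3/5| < ε.

δ = min(5/2, (25/6)ε)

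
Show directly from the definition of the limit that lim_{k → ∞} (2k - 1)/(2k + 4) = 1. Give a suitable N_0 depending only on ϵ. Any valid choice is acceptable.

N_0 = (5/2)/ϵ

Let ϵ > 0 be given. For k ≥ 1, |(2k - 1)/(2k + 4) − 1| = |-10|/(2(2k + 4)) = 10/(2(2k + 4)).
Since 2k + 4 ≥ 2k for k ≥ 1, this is ≤ 10/(2·2k) = (5/2)/k.
So |(2k - 1)/(2k + 4) − 1| < ϵ whenever k > (5/2)/ϵ.
Take N_0 = (5/2)/ϵ. If k > N_0 then |(2k - 1)/(2k + 4) − 1| ≤ (5/2)/k < ϵ.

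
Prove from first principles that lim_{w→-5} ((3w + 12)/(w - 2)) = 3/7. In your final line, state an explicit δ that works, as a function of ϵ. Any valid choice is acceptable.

δ = min(7/2, (49/36)ϵ)

Let ϵ > 0. We want δ > 0 with 0 < |w + 5| < δ ⇒ |(3w + 12)/(w - 2) − (3/7)| < ϵ.
Combining over a common denominator, (3w + 12)/(w - 2) − (3/7) = [(3w + 12)·(-7) − (-3)·(w - 2)] / [(-7)·(w - 2)] = -18(w + 5) / ((-7)(w - 2)).
So |(3w + 12)/(w - 2) − (3/7)| = 18|w + 5| / (7·|w − 2|).
Restrict δ ≤ 7/2. Then |w + 5| < 7/2 gives |w − 2| = |(w + 5) + (-7)| ≥ 7 − 7/2 = 7/2.
Hence |(3w + 12)/(w - 2) − (3/7)| < 18|w + 5|/(7·(7/2)) = (36/49)|w + 5|, which is < ϵ once |w + 5| < (49/36)ϵ.
Take δ = min(7/2, (49/36)ϵ). Then 0 < |w + 5| < δ forces both bounds, so |(3w + 12)/(w - 2) − (3/7)| < ϵ.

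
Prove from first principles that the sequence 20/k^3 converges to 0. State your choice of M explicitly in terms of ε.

M = (20/ε)^{1/3}

Fix ε > 0. For k ≥ 1, |20/k^3 − 0| = 20/k^3.
20/k^3 < ε ⇔ k^3 > 20/ε ⇔ k > (20/ε)^{1/3}.
Take M = (20/ε)^{1/3}. Then k > M implies 20/k^3 < ε.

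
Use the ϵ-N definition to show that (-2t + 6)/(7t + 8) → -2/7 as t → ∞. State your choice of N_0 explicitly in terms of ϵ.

N_0 = (58/49)/ϵ

Let ϵ > 0. We seek N_0 > 0 such that t > N_0 implies |(-2t + 6)/(7t + 8) + 2/7| < ϵ.
(-2t + 6)/(7t + 8) + 2/7 = (7(-2t + 6) − (-2)(7t + 8)) / (7(7t + 8)) = 58/(7(7t + 8)).
For t > 0 we have 7t + 8 > 7t, so |(-2t + 6)/(7t + 8) + 2/7| = 58/(7(7t + 8)) < 58/(7·7t) = (58/49)/t.
Thus |(-2t + 6)/(7t + 8) + 2/7| < ϵ whenever t > (58/49)/ϵ.
Take N_0 = (58/49)/ϵ. If t > N_0 then |(-2t + 6)/(7t + 8) + 2/7| < (58/49)/t < ϵ.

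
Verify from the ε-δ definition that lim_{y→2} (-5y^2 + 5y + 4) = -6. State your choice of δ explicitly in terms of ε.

Fix ε > 0. We want δ > 0 such that 0 < |y − 2| < δ implies |(-5y^2 + 5y + 4) + 6| < ε.
(-5y^2 + 5y + 4) + 6 = -5y^2 + 5y + 10 = (y − 2)(-5y - 5).
So |(-5y^2 + 5y + 4) + 6| = |y − 2|·|-5y - 5|.
Assume first that |y − 2| < 1, so |y| < 3. Then |-5y - 5| ≤ 5·3 + 5 = 20.
Hence |(-5y^2 + 5y + 4) + 6| ≤ 20|y − 2| < ε provided |y − 2| < ε/20.
Choosing δ = min(1, ε/20) ensures both conditions, hence |(-5y^2 + 5y + 4) + 6| < ε.

δ = min(1, ε/20)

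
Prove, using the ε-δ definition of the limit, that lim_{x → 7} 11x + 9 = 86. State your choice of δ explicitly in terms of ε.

δ = ε/11

Fix ε > 0. We need δ > 0 so that 0 < |x − 7| < δ implies |(11x + 9) − 86| < ε.
|(11x + 9) − 86| = |11x - 77| = 11|x − 7|.
So 11|x − 7| < ε exactly when |x − 7| < ε/11.
Choosing δ = ε/11 gives |(11x + 9) − 86| = 11|x − 7| < ε whenever |x − 7| < δ.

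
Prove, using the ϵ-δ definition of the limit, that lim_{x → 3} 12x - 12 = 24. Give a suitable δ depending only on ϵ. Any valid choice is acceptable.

Let ϵ > 0 be given. We need δ > 0 so that 0 < |x − 3| < δ implies |(12x - 12) − 24| < ϵ.
|(12x - 12) − 24| = |12x - 36| = 12|x − 3|.
Thus it suffices that |x − 3| < ϵ/12.
Take δ = ϵ/12. If 0 < |x − 3| < δ then |(12x - 12) − 24| = 12|x − 3| < 12·(ϵ/12) = ϵ.

δ = ϵ/12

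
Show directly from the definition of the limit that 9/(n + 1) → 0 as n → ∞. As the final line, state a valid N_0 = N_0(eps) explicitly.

N_0 = 9/eps

Fix eps > 0. For n ≥ 1, |9/(n + 1) − 0| = 9/(n + 1) ≤ 9/n.
We need 9/n < eps, i.e. n > 9/eps.
Take N_0 = 9/eps. If n > N_0 then |9/(n + 1)| ≤ 9/n < eps.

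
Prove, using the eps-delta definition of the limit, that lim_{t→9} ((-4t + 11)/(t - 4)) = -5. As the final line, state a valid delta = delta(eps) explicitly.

Let eps > 0 be given. We want delta > 0 with 0 < |t − 9| < delta ⇒ |(-4t + 11)/(t - 4) + 5| < eps.
Combining over a common denominator, (-4t + 11)/(t - 4) + 5 = [(-4t + 11)·5 − (-25)·(t - 4)] / [5·(t - 4)] = 5(t − 9) / (5(t - 4)).
So |(-4t + 11)/(t - 4) + 5| = 5|t − 9| / (5·|t − 4|).
Require delta ≤ 5/2, so |t − 4| ≥ |5| − |t − 9| > 5 − 5/2 = 5/2.
Hence |(-4t + 11)/(t - 4) + 5| < 5|t − 9|/(5·(5/2)) = (2/5)|t − 9|, which is < eps once |t − 9| < (5/2)eps.
Take delta = min(5/2, (5/2)eps). Then 0 < |t − 9| < delta forces both bounds, so |(-4t + 11)/(t - 4) + 5| < eps.

delta = min(5/2, (5/2)eps)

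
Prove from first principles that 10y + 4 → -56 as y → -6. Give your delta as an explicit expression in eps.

delta = eps/10

Let eps > 0. We need delta > 0 so that 0 < |y + 6| < delta implies |(10y + 4) + 56| < eps.
Since (10y + 4) + 56 = 10(y + 6), we have |(10y + 4) + 56| = 10|y + 6|.
Thus it suffices that |y + 6| < eps/10.
Take delta = eps/10. If 0 < |y + 6| < delta then |(10y + 4) + 56| = 10|y + 6| < 10·(eps/10) = eps.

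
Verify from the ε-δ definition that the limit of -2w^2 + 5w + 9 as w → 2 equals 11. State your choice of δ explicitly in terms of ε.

Let ε > 0 be given. We want δ > 0 such that 0 < |w − 2| < δ implies |(-2w^2 + 5w + 9) − 11| < ε.
(-2w^2 + 5w + 9) − 11 = -2w^2 + 5w - 2 = (w − 2)(-2w + 1).
So |(-2w^2 + 5w + 9) − 11| = |w − 2|·|-2w + 1|.
Require δ ≤ 1. Then |w − 2| < 1 gives |w| < 3, and by the triangle inequality |-2w + 1| ≤ 2·3 + 1 = 7.
Hence |(-2w^2 + 5w + 9) − 11| ≤ 7|w − 2| < ε provided |w − 2| < ε/7.
Choosing δ = min(1, ε/7) ensures both conditions, hence |(-2w^2 + 5w + 9) − 11| < ε.

δ = min(1, ε/7)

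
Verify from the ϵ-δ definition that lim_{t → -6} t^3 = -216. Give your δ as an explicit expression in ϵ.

δ = min(1, ϵ/127)

Let ϵ > 0. We seek δ > 0 with 0 < |t + 6| < δ ⇒ |t^3 + 216| < ϵ.
Factor: t^3 + 216 = (t + 6)(t^2 - 6t + 36), so |t^3 + 216| = |t + 6|·|t^2 - 6t + 36|.
Impose δ ≤ 1 so that |t| < 7; then |t^2 - 6t + 36| ≤ 127.
Hence |t^3 + 216| ≤ 127|t + 6|, which is < ϵ once |t + 6| < ϵ/127.
Take δ = min(1, ϵ/127). If 0 < |t + 6| < δ then both bounds hold and |t^3 + 216| ≤ 127|t + 6| < 127·(ϵ/127) = ϵ.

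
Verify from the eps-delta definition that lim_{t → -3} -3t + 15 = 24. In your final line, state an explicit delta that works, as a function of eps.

delta = eps/3

Let eps > 0 be given. We need delta > 0 so that 0 < |t + 3| < delta implies |(-3t + 15) − 24| < eps.
|(-3t + 15) − 24| = |-3t - 9| = 3|t + 3|.
So 3|t + 3| < eps exactly when |t + 3| < eps/3.
Take delta = eps/3. If 0 < |t + 3| < delta then |(-3t + 15) − 24| = 3|t + 3| < 3·(eps/3) = eps.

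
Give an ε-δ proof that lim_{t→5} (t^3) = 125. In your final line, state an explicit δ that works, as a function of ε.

δ = min(1, ε/91)

Let ε > 0. We seek δ > 0 with 0 < |t − 5| < δ ⇒ |t^3 − 125| < ε.
Factor: t^3 − 125 = (t − 5)(t^2 + 5t + 25), so |t^3 − 125| = |t − 5|·|t^2 + 5t + 25|.
Impose δ ≤ 1 so that |t| < 6; then |t^2 + 5t + 25| ≤ 91.
Hence |t^3 − 125| ≤ 91|t − 5|, which is < ε once |t − 5| < ε/91.
Take δ = min(1, ε/91). If 0 < |t − 5| < δ then both bounds hold and |t^3 − 125| ≤ 91|t − 5| < 91·(ε/91) = ε.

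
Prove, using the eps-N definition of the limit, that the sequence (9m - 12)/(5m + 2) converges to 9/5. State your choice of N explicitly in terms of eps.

N = (78/25)/eps

Let eps > 0 be given. For m ≥ 1, |(9m - 12)/(5m + 2) − (9/5)| = |-78|/(5(5m + 2)) = 78/(5(5m + 2)).
Since 5m + 2 ≥ 5m for m ≥ 1, this is ≤ 78/(5·5m) = (78/25)/m.
So |(9m - 12)/(5m + 2) − (9/5)| < eps whenever m > (78/25)/eps.
Take N = (78/25)/eps. If m > N then |(9m - 12)/(5m + 2) − (9/5)| ≤ (78/25)/m < eps.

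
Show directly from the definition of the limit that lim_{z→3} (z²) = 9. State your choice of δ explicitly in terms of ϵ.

δ = min(1, ϵ/7)

Fix ϵ > 0. We seek δ > 0 with 0 < |z − 3| < δ ⇒ |z² − 9| < ϵ.
Factor: z² − 9 = (z − 3)(z + 3), so |z² − 9| = |z − 3|·|z + 3|.
Impose δ ≤ 1 so that |z| < 4; then |z + 3| ≤ 7.
Hence |z² − 9| ≤ 7|z − 3|, which is < ϵ once |z − 3| < ϵ/7.
Take δ = min(1, ϵ/7). If 0 < |z − 3| < δ then both bounds hold and |z² − 9| ≤ 7|z − 3| < 7·(ϵ/7) = ϵ.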